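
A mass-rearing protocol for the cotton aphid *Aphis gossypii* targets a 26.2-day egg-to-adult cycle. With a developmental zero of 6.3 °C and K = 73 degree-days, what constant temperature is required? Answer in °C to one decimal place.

Required daily accumulation = 73 / 26.2 = 2.786 DD/day.
T = T_base + 2.786 = 6.3 + 2.786 = 9.086 ≈ 9.1 °C.

9.1 °C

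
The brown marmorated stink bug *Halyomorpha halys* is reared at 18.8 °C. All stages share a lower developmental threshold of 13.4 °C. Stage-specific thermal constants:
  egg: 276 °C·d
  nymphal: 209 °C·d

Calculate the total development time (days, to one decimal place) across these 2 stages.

89.8 days

Daily accumulation at 18.8 °C = 18.8 − 13.4 = 5.4 DD/day.
Total K = 276 + 209 = 485 DD.
Total duration = 485 / 5.4 = 89.815 ≈ 89.8 days.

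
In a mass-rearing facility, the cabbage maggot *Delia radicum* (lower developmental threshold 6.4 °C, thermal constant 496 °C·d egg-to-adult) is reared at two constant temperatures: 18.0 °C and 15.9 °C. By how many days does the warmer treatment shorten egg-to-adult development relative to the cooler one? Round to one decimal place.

9.5 days

At 18.0 °C: 496 / (18.0 − 6.4) = 496 / 11.6 = 42.759 d.
At 15.9 °C: 496 / (15.9 − 6.4) = 496 / 9.5 = 52.211 d.
Difference = |42.759 − 52.211| = 9.452 ≈ 9.5 days.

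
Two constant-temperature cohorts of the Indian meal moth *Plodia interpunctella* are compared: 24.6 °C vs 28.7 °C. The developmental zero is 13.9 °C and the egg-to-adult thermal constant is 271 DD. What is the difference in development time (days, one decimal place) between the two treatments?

7.0 days

At 24.6 °C: 271 / (24.6 − 13.9) = 271 / 10.7 = 25.327 d.
At 28.7 °C: 271 / (28.7 − 13.9) = 271 / 14.8 = 18.311 d.
Difference = |25.327 − 18.311| = 7.016 ≈ 7.0 days.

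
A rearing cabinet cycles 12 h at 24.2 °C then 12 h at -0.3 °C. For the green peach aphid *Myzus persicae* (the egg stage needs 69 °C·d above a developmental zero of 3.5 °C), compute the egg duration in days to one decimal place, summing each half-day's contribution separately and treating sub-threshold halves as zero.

Day half: max(0, 24.2 − 3.5) × 0.5 = 20.7 × 0.5 = 10.35 DD.
Night half: max(0, -0.3 − 3.5) × 0.5 = 0.0 × 0.5 = 0.00 DD.
Per 24 h: 10.35 DD/day.
Duration = 69 / 10.35 = 6.667 ≈ 6.7 days.

6.7 days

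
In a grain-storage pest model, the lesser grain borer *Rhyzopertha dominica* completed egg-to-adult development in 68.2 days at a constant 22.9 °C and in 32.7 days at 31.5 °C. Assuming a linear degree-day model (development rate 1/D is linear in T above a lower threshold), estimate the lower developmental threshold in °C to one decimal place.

Equal thermal constants: D₁(T₁ − T_b) = D₂(T₂ − T_b).
68.2·(22.9 − T_b) = 32.7·(31.5 − T_b)
T_b = (68.2·22.9 − 32.7·31.5) / (68.2 − 32.7) = 531.73 / 35.5 = 14.978 °C ≈ 15.0 °C.

15.0 °C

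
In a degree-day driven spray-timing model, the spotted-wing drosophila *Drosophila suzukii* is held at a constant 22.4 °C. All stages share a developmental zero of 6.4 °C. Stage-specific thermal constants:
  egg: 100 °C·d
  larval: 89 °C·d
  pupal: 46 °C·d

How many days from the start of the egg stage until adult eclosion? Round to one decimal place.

14.7 days

Daily accumulation at 22.4 °C = 22.4 − 6.4 = 16.0 DD/day.
Total K = 100 + 89 + 46 = 235 DD.
Total duration = 235 / 16.0 = 14.688 ≈ 14.7 days.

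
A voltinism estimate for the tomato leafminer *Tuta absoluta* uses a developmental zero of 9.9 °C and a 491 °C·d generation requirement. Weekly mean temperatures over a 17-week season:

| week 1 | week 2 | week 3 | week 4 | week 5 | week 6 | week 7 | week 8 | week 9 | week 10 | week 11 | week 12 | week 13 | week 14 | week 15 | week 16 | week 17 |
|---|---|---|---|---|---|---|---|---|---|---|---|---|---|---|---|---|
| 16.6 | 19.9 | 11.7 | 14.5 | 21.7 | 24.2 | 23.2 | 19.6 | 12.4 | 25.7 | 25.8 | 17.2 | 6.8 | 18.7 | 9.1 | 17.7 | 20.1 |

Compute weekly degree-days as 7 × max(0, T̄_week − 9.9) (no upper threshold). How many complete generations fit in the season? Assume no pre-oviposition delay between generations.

Weekly DD (7 × max(0, T̄ − 9.9)): 46.9, 70.0, 12.6, 32.2, 82.6, 100.1, 93.1, 67.9, 17.5, 110.6, 111.3, 51.1, 0.0, 61.6, 0.0, 54.6, 71.4.
Season total = 983.5 DD.
Complete generations = ⌊983.5 / 491⌋ = 2.

2 generations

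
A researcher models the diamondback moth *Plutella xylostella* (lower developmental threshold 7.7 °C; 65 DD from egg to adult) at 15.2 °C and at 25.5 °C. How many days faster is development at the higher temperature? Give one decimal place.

5.0 days

At 15.2 °C: 65 / (15.2 − 7.7) = 65 / 7.5 = 8.667 d.
At 25.5 °C: 65 / (25.5 − 7.7) = 65 / 17.8 = 3.652 d.
Difference = |8.667 − 3.652| = 5.015 ≈ 5.0 days.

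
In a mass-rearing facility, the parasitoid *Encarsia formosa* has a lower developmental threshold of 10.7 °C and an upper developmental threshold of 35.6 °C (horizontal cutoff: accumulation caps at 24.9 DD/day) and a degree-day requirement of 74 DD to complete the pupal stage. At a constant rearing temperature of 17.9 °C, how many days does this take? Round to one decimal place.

Daily accumulation = 17.9 − 10.7 = 7.2 DD/day.
Duration = 74 / 7.2 = 10.278 ≈ 10.3 days.

10.3 days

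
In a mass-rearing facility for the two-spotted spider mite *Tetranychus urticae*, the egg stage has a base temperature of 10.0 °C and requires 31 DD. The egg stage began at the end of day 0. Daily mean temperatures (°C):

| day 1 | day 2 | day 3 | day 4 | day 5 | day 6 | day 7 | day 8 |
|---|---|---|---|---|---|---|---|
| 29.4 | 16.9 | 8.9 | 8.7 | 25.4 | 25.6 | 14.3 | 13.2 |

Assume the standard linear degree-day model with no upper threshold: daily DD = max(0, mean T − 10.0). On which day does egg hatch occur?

day 5

Daily DD above 10.0 °C: 19.4, 6.9, 0.0, 0.0, 15.4, 15.6, 4.3, 3.2.
Cumulative: 19.4, 26.3, 26.3, 26.3, 41.7, 57.3, 61.6, 64.8.
The total first reaches 31 DD on day 5.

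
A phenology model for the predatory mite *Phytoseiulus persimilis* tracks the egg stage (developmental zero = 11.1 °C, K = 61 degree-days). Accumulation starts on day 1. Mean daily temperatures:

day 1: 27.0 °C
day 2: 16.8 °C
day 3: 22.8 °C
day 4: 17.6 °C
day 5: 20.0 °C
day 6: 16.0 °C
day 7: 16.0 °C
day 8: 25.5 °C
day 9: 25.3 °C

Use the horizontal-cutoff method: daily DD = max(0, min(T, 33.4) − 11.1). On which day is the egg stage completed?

day 8

Daily DD above 11.1 °C (capped at 22.3): 15.9, 5.7, 11.7, 6.5, 8.9, 4.9, 4.9, 14.4, 14.2.
Cumulative: 15.9, 21.6, 33.3, 39.8, 48.7, 53.6, 58.5, 72.9, 87.1.
The total first reaches 61 DD on day 8.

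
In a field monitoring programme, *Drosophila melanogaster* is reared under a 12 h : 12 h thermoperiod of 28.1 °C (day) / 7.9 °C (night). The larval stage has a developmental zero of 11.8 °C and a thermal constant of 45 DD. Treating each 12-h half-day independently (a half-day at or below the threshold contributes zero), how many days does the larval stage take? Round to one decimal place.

Day half: max(0, 28.1 − 11.8) × 0.5 = 16.3 × 0.5 = 8.15 DD.
Night half: max(0, 7.9 − 11.8) × 0.5 = 0.0 × 0.5 = 0.00 DD.
Per 24 h: 8.15 DD/day.
Duration = 45 / 8.15 = 5.521 ≈ 5.5 days.

5.5 days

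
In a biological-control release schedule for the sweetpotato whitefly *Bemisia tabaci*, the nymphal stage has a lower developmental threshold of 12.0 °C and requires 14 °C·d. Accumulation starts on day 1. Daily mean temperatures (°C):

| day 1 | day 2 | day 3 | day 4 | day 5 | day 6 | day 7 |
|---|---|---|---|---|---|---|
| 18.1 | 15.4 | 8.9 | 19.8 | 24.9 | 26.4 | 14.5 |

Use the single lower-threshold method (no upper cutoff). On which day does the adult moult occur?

Daily DD above 12.0 °C: 6.1, 3.4, 0.0, 7.8, 12.9, 14.4, 2.5.
Cumulative: 6.1, 9.5, 9.5, 17.3, 30.2, 44.6, 47.1.
The total first reaches 14 DD on day 4.

day 4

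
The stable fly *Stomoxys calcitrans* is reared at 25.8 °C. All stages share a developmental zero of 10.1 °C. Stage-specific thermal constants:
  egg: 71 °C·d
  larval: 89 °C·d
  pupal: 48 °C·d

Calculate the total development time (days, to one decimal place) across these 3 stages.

13.2 days

Daily accumulation at 25.8 °C = 25.8 − 10.1 = 15.7 DD/day.
Total K = 71 + 89 + 48 = 208 DD.
Total duration = 208 / 15.7 = 13.248 ≈ 13.2 days.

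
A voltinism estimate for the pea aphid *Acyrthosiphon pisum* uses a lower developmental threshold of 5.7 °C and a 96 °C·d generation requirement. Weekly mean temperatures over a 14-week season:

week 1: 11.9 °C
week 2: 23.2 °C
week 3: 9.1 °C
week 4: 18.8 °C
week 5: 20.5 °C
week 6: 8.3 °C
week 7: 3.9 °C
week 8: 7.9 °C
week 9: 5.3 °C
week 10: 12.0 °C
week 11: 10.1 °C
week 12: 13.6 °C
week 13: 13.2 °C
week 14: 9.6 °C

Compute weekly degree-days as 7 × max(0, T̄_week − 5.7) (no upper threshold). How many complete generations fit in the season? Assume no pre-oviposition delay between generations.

6 generations

Weekly DD (7 × max(0, T̄ − 5.7)): 43.4, 122.5, 23.8, 91.7, 103.6, 18.2, 0.0, 15.4, 0.0, 44.1, 30.8, 55.3, 52.5, 27.3.
Season total = 628.6 DD.
Complete generations = ⌊628.6 / 96⌋ = 6.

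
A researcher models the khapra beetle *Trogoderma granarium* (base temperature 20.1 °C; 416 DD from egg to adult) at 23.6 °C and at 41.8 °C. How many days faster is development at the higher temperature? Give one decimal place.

At 23.6 °C: 416 / (23.6 − 20.1) = 416 / 3.5 = 118.857 d.
At 41.8 °C: 416 / (41.8 − 20.1) = 416 / 21.7 = 19.171 d.
Difference = |118.857 − 19.171| = 99.687 ≈ 99.7 days.

99.7 days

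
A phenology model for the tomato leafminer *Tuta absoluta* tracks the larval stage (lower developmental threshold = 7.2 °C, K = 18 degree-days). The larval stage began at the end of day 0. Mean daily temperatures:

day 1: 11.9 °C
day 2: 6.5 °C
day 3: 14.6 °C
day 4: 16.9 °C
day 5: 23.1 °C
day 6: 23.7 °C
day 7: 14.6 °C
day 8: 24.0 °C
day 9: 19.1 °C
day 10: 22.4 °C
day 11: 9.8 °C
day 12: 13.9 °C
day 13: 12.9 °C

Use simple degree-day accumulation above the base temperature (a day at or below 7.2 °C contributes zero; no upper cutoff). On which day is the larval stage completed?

Daily DD above 7.2 °C: 4.7, 0.0, 7.4, 9.7, 15.9, 16.5, 7.4, 16.8, 11.9, 15.2, 2.6, 6.7, 5.7.
Cumulative: 4.7, 4.7, 12.1, 21.8, 37.7, 54.2, 61.6, 78.4, 90.3, 105.5, 108.1, 114.8, 120.5.
The total first reaches 18 DD on day 4.

day 4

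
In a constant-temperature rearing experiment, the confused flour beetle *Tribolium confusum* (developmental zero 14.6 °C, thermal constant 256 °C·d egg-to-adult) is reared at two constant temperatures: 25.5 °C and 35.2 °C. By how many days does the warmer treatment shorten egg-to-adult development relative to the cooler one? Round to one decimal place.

11.1 days

At 25.5 °C: 256 / (25.5 − 14.6) = 256 / 10.9 = 23.486 d.
At 35.2 °C: 256 / (35.2 − 14.6) = 256 / 20.6 = 12.427 d.
Difference = |23.486 − 12.427| = 11.059 ≈ 11.1 days.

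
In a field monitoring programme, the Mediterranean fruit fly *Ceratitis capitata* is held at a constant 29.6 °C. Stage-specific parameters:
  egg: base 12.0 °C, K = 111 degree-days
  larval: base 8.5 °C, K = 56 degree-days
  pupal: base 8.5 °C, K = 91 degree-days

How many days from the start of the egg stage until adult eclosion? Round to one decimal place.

egg: 111 / (29.6 − 12.0) = 111 / 17.6 = 6.307 d.
larval: 56 / (29.6 − 8.5) = 56 / 21.1 = 2.654 d.
pupal: 91 / (29.6 − 8.5) = 91 / 21.1 = 4.313 d.
Sum = 13.274 ≈ 13.3 days.

13.3 days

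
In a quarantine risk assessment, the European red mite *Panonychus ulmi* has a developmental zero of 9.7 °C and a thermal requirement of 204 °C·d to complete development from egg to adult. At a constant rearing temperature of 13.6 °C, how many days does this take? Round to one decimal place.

52.3 days

Daily accumulation = 13.6 − 9.7 = 3.9 DD/day.
Duration = 204 / 3.9 = 52.308 ≈ 52.3 days.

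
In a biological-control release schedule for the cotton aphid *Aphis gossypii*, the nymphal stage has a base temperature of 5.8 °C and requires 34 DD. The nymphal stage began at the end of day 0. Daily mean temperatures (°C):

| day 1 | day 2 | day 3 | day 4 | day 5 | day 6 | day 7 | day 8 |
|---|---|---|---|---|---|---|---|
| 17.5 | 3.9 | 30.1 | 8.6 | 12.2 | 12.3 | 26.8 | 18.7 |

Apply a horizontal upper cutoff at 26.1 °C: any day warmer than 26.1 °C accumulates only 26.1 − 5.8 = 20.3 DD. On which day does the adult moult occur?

Daily DD above 5.8 °C (capped at 20.3): 11.7, 0.0, 20.3, 2.8, 6.4, 6.5, 20.3, 12.9.
Cumulative: 11.7, 11.7, 32.0, 34.8, 41.2, 47.7, 68.0, 80.9.
The total first reaches 34 DD on day 4.

day 4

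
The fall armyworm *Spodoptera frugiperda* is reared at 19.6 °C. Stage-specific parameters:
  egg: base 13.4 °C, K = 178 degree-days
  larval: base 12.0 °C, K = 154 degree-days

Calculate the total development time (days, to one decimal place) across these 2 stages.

49.0 days

egg: 178 / (19.6 − 13.4) = 178 / 6.2 = 28.710 d.
larval: 154 / (19.6 − 12.0) = 154 / 7.6 = 20.263 d.
Sum = 48.973 ≈ 49.0 days.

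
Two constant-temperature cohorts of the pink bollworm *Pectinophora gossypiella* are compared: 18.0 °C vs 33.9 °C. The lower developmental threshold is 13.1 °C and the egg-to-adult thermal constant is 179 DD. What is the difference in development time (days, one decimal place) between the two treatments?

27.9 days

At 18.0 °C: 179 / (18.0 − 13.1) = 179 / 4.9 = 36.531 d.
At 33.9 °C: 179 / (33.9 − 13.1) = 179 / 20.8 = 8.606 d.
Difference = |36.531 − 8.606| = 27.925 ≈ 27.9 days.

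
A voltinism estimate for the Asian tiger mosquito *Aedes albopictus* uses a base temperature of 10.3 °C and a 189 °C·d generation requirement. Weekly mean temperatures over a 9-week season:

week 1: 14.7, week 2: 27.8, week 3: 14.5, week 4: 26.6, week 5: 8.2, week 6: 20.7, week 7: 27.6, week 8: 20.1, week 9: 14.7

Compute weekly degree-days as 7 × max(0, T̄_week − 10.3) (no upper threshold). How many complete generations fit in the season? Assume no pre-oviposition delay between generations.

Weekly DD (7 × max(0, T̄ − 10.3)): 30.8, 122.5, 29.4, 114.1, 0.0, 72.8, 121.1, 68.6, 30.8.
Season total = 590.1 DD.
Complete generations = ⌊590.1 / 189⌋ = 3.

3 generations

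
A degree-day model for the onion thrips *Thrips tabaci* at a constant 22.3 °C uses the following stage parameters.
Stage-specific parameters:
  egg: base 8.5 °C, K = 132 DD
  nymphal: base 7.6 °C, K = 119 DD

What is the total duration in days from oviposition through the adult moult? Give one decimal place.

17.7 days

egg: 132 / (22.3 − 8.5) = 132 / 13.8 = 9.565 d.
nymphal: 119 / (22.3 − 7.6) = 119 / 14.7 = 8.095 d.
Sum = 17.660 ≈ 17.7 days.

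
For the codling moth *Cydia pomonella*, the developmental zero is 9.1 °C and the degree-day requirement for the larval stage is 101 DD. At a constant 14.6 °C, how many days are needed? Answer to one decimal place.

Daily accumulation = 14.6 − 9.1 = 5.5 DD/day.
Duration = 101 / 5.5 = 18.364 ≈ 18.4 days.

18.4 days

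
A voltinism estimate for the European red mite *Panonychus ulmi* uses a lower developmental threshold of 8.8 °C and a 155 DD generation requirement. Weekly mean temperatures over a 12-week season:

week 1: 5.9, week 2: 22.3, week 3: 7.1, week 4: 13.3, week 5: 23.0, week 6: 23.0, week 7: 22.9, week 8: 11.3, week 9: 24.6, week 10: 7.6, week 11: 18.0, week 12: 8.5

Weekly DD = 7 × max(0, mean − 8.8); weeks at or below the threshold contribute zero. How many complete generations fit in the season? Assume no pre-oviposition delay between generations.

3 generations

Weekly DD (7 × max(0, T̄ − 8.8)): 0.0, 94.5, 0.0, 31.5, 99.4, 99.4, 98.7, 17.5, 110.6, 0.0, 64.4, 0.0.
Season total = 616.0 DD.
Complete generations = ⌊616.0 / 155⌋ = 3.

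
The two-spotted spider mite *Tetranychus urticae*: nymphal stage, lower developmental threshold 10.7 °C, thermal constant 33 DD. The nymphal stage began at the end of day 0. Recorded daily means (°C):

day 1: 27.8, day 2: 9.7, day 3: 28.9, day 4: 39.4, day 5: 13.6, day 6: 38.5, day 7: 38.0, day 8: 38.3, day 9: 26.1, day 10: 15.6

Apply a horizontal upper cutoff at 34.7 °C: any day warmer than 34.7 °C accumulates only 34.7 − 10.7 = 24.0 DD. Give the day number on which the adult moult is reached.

Daily DD above 10.7 °C (capped at 24.0): 17.1, 0.0, 18.2, 24.0, 2.9, 24.0, 24.0, 24.0, 15.4, 4.9.
Cumulative: 17.1, 17.1, 35.3, 59.3, 62.2, 86.2, 110.2, 134.2, 149.6, 154.5.
The total first reaches 33 DD on day 3.

day 3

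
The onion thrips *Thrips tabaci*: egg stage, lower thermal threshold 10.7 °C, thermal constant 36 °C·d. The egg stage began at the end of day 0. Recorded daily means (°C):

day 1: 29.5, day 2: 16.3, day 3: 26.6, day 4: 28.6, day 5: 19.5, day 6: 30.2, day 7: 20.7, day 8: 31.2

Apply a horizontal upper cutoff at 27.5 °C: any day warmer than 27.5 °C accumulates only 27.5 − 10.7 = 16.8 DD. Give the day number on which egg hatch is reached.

Daily DD above 10.7 °C (capped at 16.8): 16.8, 5.6, 15.9, 16.8, 8.8, 16.8, 10.0, 16.8.
Cumulative: 16.8, 22.4, 38.3, 55.1, 63.9, 80.7, 90.7, 107.5.
The total first reaches 36 DD on day 3.

day 3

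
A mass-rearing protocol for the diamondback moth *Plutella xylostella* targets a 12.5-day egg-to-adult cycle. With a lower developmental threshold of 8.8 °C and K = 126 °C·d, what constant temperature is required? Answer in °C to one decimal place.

Required daily accumulation = 126 / 12.5 = 10.080 DD/day.
T = T_base + 10.080 = 8.8 + 10.080 = 18.880 ≈ 18.9 °C.

18.9 °C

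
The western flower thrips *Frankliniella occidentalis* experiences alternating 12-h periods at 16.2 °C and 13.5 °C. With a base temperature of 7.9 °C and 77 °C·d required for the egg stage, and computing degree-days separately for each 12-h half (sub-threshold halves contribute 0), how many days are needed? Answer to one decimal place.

11.1 days

Day half: max(0, 16.2 − 7.9) × 0.5 = 8.3 × 0.5 = 4.15 DD.
Night half: max(0, 13.5 − 7.9) × 0.5 = 5.6 × 0.5 = 2.80 DD.
Per 24 h: 6.95 DD/day.
Duration = 77 / 6.95 = 11.079 ≈ 11.1 days.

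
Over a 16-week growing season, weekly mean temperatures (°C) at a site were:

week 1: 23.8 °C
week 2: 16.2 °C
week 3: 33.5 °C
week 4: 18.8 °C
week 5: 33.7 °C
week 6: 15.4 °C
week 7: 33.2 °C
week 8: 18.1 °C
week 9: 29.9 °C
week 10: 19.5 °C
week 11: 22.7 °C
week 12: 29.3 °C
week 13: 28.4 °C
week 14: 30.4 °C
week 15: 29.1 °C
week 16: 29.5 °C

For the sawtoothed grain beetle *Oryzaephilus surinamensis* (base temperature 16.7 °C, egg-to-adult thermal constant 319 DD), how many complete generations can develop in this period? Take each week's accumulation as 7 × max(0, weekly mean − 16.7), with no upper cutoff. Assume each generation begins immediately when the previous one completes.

Weekly DD (7 × max(0, T̄ − 16.7)): 49.7, 0.0, 117.6, 14.7, 119.0, 0.0, 115.5, 9.8, 92.4, 19.6, 42.0, 88.2, 81.9, 95.9, 86.8, 89.6.
Season total = 1022.7 DD.
Complete generations = ⌊1022.7 / 319⌋ = 3.

3 generations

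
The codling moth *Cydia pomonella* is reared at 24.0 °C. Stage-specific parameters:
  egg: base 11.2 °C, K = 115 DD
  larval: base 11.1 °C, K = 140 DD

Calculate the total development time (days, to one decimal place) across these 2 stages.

19.8 days

egg: 115 / (24.0 − 11.2) = 115 / 12.8 = 8.984 d.
larval: 140 / (24.0 − 11.1) = 140 / 12.9 = 10.853 d.
Sum = 19.837 ≈ 19.8 days.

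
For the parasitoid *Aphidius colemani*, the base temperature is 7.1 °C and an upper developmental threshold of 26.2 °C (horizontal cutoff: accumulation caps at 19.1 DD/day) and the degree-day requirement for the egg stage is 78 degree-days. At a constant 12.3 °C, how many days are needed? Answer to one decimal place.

Daily accumulation = 12.3 − 7.1 = 5.2 DD/day.
Duration = 78 / 5.2 = 15.000 ≈ 15.0 days.

15.0 days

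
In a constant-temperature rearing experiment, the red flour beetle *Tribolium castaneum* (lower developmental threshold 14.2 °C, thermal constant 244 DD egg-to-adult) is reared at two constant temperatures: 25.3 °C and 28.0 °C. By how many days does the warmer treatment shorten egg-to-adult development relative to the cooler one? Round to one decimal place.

4.3 days

At 25.3 °C: 244 / (25.3 − 14.2) = 244 / 11.1 = 21.982 d.
At 28.0 °C: 244 / (28.0 − 14.2) = 244 / 13.8 = 17.681 d.
Difference = |21.982 − 17.681| = 4.301 ≈ 4.3 days.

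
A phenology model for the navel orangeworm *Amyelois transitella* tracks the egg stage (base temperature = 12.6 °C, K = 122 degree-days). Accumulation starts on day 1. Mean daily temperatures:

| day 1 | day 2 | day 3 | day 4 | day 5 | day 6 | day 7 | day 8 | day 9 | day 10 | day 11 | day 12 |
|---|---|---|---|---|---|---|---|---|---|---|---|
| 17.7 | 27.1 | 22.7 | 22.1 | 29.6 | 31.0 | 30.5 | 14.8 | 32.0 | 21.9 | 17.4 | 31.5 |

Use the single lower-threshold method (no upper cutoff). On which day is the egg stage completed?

Daily DD above 12.6 °C: 5.1, 14.5, 10.1, 9.5, 17.0, 18.4, 17.9, 2.2, 19.4, 9.3, 4.8, 18.9.
Cumulative: 5.1, 19.6, 29.7, 39.2, 56.2, 74.6, 92.5, 94.7, 114.1, 123.4, 128.2, 147.1.
The total first reaches 122 DD on day 10.

day 10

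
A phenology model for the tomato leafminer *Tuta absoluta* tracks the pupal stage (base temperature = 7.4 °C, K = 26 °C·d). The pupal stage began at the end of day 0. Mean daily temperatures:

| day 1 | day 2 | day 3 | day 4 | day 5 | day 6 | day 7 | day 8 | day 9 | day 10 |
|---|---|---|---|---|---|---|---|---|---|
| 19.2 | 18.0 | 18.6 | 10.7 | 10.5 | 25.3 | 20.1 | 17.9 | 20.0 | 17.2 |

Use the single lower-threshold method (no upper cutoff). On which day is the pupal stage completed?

Daily DD above 7.4 °C: 11.8, 10.6, 11.2, 3.3, 3.1, 17.9, 12.7, 10.5, 12.6, 9.8.
Cumulative: 11.8, 22.4, 33.6, 36.9, 40.0, 57.9, 70.6, 81.1, 93.7, 103.5.
The total first reaches 26 DD on day 3.

day 3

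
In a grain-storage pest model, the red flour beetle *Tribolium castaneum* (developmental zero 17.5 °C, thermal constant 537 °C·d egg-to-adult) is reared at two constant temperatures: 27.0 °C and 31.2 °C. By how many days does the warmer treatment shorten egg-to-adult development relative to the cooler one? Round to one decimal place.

At 27.0 °C: 537 / (27.0 − 17.5) = 537 / 9.5 = 56.526 d.
At 31.2 °C: 537 / (31.2 − 17.5) = 537 / 13.7 = 39.197 d.
Difference = |56.526 − 39.197| = 17.329 ≈ 17.3 days.

17.3 days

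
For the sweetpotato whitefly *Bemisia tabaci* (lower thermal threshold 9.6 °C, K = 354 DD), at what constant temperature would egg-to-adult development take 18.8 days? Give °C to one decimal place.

Required daily accumulation = 354 / 18.8 = 18.830 DD/day.
T = T_base + 18.830 = 9.6 + 18.830 = 28.430 ≈ 28.4 °C.

28.4 °C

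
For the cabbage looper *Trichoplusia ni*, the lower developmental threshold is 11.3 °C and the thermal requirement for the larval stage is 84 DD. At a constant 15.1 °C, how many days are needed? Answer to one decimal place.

22.1 days

Daily accumulation = 15.1 − 11.3 = 3.8 DD/day.
Duration = 84 / 3.8 = 22.105 ≈ 22.1 days.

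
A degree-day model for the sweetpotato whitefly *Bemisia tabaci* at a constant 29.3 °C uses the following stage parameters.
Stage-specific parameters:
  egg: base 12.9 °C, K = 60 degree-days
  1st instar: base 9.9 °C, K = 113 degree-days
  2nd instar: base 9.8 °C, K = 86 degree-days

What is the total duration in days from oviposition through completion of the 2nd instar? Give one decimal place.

13.9 days

egg: 60 / (29.3 − 12.9) = 60 / 16.4 = 3.659 d.
1st instar: 113 / (29.3 − 9.9) = 113 / 19.4 = 5.825 d.
2nd instar: 86 / (29.3 − 9.8) = 86 / 19.5 = 4.410 d.
Sum = 13.894 ≈ 13.9 days.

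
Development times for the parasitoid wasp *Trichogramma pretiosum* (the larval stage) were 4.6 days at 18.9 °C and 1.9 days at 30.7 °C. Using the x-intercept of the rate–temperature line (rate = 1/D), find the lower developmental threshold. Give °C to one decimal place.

10.6 °C

Under the model K = D·(T − T_b), so D₁·(T₁ − T_b) = D₂·(T₂ − T_b).
4.6·(18.9 − T_b) = 1.9·(30.7 − T_b)
T_b = (4.6·18.9 − 1.9·30.7) / (4.6 − 1.9) = 28.61 / 2.7 = 10.596 °C ≈ 10.6 °C.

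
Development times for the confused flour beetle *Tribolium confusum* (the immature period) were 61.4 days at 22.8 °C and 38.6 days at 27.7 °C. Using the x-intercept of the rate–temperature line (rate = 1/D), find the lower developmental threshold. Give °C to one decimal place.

14.5 °C

Linear rate model ⇒ the product D·(T − T_b) is constant across temperatures.
61.4·(22.8 − T_b) = 38.6·(27.7 − T_b)
T_b = (61.4·22.8 − 38.6·27.7) / (61.4 − 38.6) = 330.70 / 22.8 = 14.504 °C ≈ 14.5 °C.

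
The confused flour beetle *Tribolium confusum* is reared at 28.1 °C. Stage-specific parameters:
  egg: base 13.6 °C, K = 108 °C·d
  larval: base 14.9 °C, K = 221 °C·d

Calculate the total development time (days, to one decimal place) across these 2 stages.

egg: 108 / (28.1 − 13.6) = 108 / 14.5 = 7.448 d.
larval: 221 / (28.1 − 14.9) = 221 / 13.2 = 16.742 d.
Sum = 24.191 ≈ 24.2 days.

24.2 days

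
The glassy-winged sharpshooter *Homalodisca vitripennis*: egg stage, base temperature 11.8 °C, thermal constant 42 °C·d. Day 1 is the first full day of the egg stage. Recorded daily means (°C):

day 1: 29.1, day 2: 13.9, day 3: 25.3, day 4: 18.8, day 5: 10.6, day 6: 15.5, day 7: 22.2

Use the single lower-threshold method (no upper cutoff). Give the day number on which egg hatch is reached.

Daily DD above 11.8 °C: 17.3, 2.1, 13.5, 7.0, 0.0, 3.7, 10.4.
Cumulative: 17.3, 19.4, 32.9, 39.9, 39.9, 43.6, 54.0.
The total first reaches 42 DD on day 6.

day 6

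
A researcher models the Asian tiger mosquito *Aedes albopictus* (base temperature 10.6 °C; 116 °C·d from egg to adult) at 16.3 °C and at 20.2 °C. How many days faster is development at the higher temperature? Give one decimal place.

8.3 days

At 16.3 °C: 116 / (16.3 − 10.6) = 116 / 5.7 = 20.351 d.
At 20.2 °C: 116 / (20.2 − 10.6) = 116 / 9.6 = 12.083 d.
Difference = |20.351 − 12.083| = 8.268 ≈ 8.3 days.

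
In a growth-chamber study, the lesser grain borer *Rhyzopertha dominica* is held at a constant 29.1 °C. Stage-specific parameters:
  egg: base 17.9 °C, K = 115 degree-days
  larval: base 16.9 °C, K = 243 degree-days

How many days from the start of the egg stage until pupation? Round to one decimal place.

egg: 115 / (29.1 − 17.9) = 115 / 11.2 = 10.268 d.
larval: 243 / (29.1 − 16.9) = 243 / 12.2 = 19.918 d.
Sum = 30.186 ≈ 30.2 days.

30.2 days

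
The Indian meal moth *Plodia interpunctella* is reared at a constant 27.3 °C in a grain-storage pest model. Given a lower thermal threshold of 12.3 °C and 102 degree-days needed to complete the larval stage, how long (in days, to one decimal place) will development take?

6.8 days

Daily accumulation = 27.3 − 12.3 = 15.0 DD/day.
Duration = 102 / 15.0 = 6.800 ≈ 6.8 days.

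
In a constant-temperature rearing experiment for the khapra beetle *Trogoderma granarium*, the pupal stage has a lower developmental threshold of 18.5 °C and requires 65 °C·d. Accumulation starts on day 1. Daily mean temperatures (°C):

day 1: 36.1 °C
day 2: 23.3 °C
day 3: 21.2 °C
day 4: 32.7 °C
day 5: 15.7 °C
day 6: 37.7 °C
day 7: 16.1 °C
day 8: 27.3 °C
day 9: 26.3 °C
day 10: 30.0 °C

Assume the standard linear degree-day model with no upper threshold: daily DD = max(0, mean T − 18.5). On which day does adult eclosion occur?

day 8

Daily DD above 18.5 °C: 17.6, 4.8, 2.7, 14.2, 0.0, 19.2, 0.0, 8.8, 7.8, 11.5.
Cumulative: 17.6, 22.4, 25.1, 39.3, 39.3, 58.5, 58.5, 67.3, 75.1, 86.6.
The total first reaches 65 DD on day 8.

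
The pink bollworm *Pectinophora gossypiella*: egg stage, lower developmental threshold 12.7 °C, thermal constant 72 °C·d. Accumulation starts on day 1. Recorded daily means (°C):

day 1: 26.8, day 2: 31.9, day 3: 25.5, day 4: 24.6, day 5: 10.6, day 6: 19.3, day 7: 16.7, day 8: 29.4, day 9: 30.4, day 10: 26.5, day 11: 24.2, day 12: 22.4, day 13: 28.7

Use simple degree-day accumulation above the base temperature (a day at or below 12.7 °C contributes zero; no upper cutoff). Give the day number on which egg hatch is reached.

day 8

Daily DD above 12.7 °C: 14.1, 19.2, 12.8, 11.9, 0.0, 6.6, 4.0, 16.7, 17.7, 13.8, 11.5, 9.7, 16.0.
Cumulative: 14.1, 33.3, 46.1, 58.0, 58.0, 64.6, 68.6, 85.3, 103.0, 116.8, 128.3, 138.0, 154.0.
The total first reaches 72 DD on day 8.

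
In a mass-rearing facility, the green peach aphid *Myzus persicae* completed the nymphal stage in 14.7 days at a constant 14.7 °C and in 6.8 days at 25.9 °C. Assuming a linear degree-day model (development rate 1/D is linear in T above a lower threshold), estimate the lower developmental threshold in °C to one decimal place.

Linear rate model ⇒ the product D·(T − T_b) is constant across temperatures.
14.7·(14.7 − T_b) = 6.8·(25.9 − T_b)
T_b = (14.7·14.7 − 6.8·25.9) / (14.7 − 6.8) = 39.97 / 7.9 = 5.059 °C ≈ 5.1 °C.

5.1 °C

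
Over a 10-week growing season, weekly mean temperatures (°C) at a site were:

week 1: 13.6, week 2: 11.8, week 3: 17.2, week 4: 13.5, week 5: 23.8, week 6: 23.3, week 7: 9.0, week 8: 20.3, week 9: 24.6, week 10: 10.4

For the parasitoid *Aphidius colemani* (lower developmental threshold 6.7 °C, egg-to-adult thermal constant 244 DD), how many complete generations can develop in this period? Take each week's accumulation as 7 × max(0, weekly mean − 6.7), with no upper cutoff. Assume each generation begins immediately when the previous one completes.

Weekly DD (7 × max(0, T̄ − 6.7)): 48.3, 35.7, 73.5, 47.6, 119.7, 116.2, 16.1, 95.2, 125.3, 25.9.
Season total = 703.5 DD.
Complete generations = ⌊703.5 / 244⌋ = 2.

2 generations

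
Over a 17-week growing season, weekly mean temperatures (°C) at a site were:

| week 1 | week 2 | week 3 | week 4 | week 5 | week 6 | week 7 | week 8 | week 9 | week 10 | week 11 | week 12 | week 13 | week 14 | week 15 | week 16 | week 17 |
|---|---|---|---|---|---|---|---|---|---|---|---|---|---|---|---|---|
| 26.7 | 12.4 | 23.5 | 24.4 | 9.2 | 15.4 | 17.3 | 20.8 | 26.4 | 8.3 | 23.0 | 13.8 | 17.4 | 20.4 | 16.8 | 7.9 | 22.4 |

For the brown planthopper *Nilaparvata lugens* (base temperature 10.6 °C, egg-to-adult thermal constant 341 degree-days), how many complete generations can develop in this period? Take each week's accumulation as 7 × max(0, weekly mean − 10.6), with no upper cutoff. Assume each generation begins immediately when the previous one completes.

Weekly DD (7 × max(0, T̄ − 10.6)): 112.7, 12.6, 90.3, 96.6, 0.0, 33.6, 46.9, 71.4, 110.6, 0.0, 86.8, 22.4, 47.6, 68.6, 43.4, 0.0, 82.6.
Season total = 926.1 DD.
Complete generations = ⌊926.1 / 341⌋ = 2.

2 generations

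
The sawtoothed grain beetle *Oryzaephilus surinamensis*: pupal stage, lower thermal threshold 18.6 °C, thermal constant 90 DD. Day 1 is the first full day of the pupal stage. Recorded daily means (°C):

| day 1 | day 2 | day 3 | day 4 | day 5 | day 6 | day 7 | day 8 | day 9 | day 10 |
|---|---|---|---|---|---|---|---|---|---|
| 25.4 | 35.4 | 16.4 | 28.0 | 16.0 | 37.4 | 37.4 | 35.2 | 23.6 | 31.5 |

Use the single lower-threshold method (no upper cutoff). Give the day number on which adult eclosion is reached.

day 9

Daily DD above 18.6 °C: 6.8, 16.8, 0.0, 9.4, 0.0, 18.8, 18.8, 16.6, 5.0, 12.9.
Cumulative: 6.8, 23.6, 23.6, 33.0, 33.0, 51.8, 70.6, 87.2, 92.2, 105.1.
The total first reaches 90 DD on day 9.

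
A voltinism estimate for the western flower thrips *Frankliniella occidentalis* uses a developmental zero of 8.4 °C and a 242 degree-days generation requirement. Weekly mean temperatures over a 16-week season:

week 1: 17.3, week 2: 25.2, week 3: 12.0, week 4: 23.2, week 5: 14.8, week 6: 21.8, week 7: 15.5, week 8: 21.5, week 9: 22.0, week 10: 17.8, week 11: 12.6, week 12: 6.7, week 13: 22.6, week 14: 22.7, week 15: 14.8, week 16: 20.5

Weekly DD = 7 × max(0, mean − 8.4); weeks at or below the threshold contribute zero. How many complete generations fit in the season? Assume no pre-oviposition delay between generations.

4 generations

Weekly DD (7 × max(0, T̄ − 8.4)): 62.3, 117.6, 25.2, 103.6, 44.8, 93.8, 49.7, 91.7, 95.2, 65.8, 29.4, 0.0, 99.4, 100.1, 44.8, 84.7.
Season total = 1108.1 DD.
Complete generations = ⌊1108.1 / 242⌋ = 4.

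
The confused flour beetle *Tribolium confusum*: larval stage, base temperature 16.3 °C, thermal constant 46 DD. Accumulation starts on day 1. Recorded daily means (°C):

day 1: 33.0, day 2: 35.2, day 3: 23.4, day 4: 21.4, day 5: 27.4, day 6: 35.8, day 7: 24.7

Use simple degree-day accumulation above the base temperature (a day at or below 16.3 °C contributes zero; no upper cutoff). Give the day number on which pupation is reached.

Daily DD above 16.3 °C: 16.7, 18.9, 7.1, 5.1, 11.1, 19.5, 8.4.
Cumulative: 16.7, 35.6, 42.7, 47.8, 58.9, 78.4, 86.8.
The total first reaches 46 DD on day 4.

day 4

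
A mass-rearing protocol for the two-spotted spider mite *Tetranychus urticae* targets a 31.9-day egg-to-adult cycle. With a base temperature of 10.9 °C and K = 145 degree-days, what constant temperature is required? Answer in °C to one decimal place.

15.4 °C

Required daily accumulation = 145 / 31.9 = 4.545 DD/day.
T = T_base + 4.545 = 10.9 + 4.545 = 15.445 ≈ 15.4 °C.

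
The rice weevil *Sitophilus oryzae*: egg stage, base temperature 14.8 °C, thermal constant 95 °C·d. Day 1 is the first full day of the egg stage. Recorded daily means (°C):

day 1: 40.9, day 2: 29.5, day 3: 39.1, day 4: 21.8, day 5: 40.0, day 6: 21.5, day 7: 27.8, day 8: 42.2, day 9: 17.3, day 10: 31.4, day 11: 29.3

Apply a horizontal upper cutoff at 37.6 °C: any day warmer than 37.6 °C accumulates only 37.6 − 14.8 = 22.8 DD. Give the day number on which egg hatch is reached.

day 6

Daily DD above 14.8 °C (capped at 22.8): 22.8, 14.7, 22.8, 7.0, 22.8, 6.7, 13.0, 22.8, 2.5, 16.6, 14.5.
Cumulative: 22.8, 37.5, 60.3, 67.3, 90.1, 96.8, 109.8, 132.6, 135.1, 151.7, 166.2.
The total first reaches 95 DD on day 6.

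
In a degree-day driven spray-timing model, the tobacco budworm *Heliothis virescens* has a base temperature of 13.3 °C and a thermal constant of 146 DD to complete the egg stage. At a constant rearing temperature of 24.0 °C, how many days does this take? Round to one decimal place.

13.6 days

Daily accumulation = 24.0 − 13.3 = 10.7 DD/day.
Duration = 146 / 10.7 = 13.645 ≈ 13.6 days.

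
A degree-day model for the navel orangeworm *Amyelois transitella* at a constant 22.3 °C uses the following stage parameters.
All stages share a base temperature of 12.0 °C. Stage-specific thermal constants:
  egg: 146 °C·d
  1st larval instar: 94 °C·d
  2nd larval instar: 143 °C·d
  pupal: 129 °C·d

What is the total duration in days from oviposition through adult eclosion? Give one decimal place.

49.7 days

Daily accumulation at 22.3 °C = 22.3 − 12.0 = 10.3 DD/day.
Total K = 146 + 94 + 143 + 129 = 512 DD.
Total duration = 512 / 10.3 = 49.709 ≈ 49.7 days.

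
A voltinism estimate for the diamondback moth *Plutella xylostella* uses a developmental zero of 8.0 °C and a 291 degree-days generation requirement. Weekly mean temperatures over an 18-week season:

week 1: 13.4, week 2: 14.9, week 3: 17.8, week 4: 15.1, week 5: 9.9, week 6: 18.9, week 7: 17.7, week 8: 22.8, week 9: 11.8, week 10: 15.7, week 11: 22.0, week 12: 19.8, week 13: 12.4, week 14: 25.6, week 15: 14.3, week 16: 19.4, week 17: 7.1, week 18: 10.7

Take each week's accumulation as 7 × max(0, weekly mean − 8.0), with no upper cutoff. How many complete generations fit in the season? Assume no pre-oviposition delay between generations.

Weekly DD (7 × max(0, T̄ − 8.0)): 37.8, 48.3, 68.6, 49.7, 13.3, 76.3, 67.9, 103.6, 26.6, 53.9, 98.0, 82.6, 30.8, 123.2, 44.1, 79.8, 0.0, 18.9.
Season total = 1023.4 DD.
Complete generations = ⌊1023.4 / 291⌋ = 3.

3 generations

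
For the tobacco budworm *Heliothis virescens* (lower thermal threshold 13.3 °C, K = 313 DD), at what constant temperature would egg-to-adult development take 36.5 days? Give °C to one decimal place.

21.9 °C

Required daily accumulation = 313 / 36.5 = 8.575 DD/day.
T = T_base + 8.575 = 13.3 + 8.575 = 21.875 ≈ 21.9 °C.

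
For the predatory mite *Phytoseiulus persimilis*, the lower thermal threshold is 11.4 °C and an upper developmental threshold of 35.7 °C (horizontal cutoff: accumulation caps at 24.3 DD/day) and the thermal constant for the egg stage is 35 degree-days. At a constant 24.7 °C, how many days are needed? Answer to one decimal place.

Daily accumulation = 24.7 − 11.4 = 13.3 DD/day.
Duration = 35 / 13.3 = 2.632 ≈ 2.6 days.

2.6 days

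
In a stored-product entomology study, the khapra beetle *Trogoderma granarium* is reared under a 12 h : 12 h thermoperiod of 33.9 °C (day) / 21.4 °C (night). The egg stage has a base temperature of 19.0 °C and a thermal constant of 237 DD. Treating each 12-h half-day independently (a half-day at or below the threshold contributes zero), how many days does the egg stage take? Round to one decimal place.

Day half: max(0, 33.9 − 19.0) × 0.5 = 14.9 × 0.5 = 7.45 DD.
Night half: max(0, 21.4 − 19.0) × 0.5 = 2.4 × 0.5 = 1.20 DD.
Per 24 h: 8.65 DD/day.
Duration = 237 / 8.65 = 27.399 ≈ 27.4 days.

27.4 days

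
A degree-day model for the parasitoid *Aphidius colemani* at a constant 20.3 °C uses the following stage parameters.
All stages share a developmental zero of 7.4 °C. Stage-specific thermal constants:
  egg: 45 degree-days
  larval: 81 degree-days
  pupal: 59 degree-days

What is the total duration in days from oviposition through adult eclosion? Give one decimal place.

Daily accumulation at 20.3 °C = 20.3 − 7.4 = 12.9 DD/day.
Total K = 45 + 81 + 59 = 185 DD.
Total duration = 185 / 12.9 = 14.341 ≈ 14.3 days.

14.3 days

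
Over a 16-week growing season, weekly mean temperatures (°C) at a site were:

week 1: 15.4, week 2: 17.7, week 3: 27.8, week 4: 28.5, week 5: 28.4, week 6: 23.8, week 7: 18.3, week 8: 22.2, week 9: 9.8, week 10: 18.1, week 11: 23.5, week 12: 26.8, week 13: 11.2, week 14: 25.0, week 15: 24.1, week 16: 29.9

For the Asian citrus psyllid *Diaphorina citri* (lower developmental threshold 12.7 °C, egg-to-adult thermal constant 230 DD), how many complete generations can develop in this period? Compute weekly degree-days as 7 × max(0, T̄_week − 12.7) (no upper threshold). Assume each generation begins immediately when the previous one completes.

Weekly DD (7 × max(0, T̄ − 12.7)): 18.9, 35.0, 105.7, 110.6, 109.9, 77.7, 39.2, 66.5, 0.0, 37.8, 75.6, 98.7, 0.0, 86.1, 79.8, 120.4.
Season total = 1061.9 DD.
Complete generations = ⌊1061.9 / 230⌋ = 4.

4 generations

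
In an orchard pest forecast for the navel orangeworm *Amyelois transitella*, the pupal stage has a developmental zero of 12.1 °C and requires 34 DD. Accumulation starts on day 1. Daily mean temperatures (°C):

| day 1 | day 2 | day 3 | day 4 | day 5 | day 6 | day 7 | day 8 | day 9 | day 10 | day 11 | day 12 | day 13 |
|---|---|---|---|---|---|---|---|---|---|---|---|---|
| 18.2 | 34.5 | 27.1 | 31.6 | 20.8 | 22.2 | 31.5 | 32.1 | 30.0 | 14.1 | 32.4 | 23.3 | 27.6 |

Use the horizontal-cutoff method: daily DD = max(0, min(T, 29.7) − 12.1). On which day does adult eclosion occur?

Daily DD above 12.1 °C (capped at 17.6): 6.1, 17.6, 15.0, 17.6, 8.7, 10.1, 17.6, 17.6, 17.6, 2.0, 17.6, 11.2, 15.5.
Cumulative: 6.1, 23.7, 38.7, 56.3, 65.0, 75.1, 92.7, 110.3, 127.9, 129.9, 147.5, 158.7, 174.2.
The total first reaches 34 DD on day 3.

day 3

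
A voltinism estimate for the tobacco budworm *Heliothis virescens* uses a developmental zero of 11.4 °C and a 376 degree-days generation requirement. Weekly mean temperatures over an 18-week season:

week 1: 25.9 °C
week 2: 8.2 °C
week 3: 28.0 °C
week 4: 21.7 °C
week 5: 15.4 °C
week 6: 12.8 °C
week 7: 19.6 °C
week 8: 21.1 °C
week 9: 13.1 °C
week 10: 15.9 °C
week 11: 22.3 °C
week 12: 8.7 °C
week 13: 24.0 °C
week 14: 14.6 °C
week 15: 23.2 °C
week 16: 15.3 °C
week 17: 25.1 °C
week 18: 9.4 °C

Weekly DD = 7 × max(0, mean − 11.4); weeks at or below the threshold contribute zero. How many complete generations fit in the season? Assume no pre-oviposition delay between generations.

2 generations

Weekly DD (7 × max(0, T̄ − 11.4)): 101.5, 0.0, 116.2, 72.1, 28.0, 9.8, 57.4, 67.9, 11.9, 31.5, 76.3, 0.0, 88.2, 22.4, 82.6, 27.3, 95.9, 0.0.
Season total = 889.0 DD.
Complete generations = ⌊889.0 / 376⌋ = 2.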